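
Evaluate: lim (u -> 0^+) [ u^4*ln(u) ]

0

This is a 0·(−∞) form. Rewrite as 1·ln(u) / u^(−4) and apply L'Hôpital:
the derivative quotient is 1·(1/u) / (−4·u^(−5)) = (-1/4)·u^4 → 0.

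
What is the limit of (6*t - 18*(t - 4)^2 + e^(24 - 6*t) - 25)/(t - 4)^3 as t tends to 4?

-36

Direct substitution gives 0/0.
Apply L'Hôpital: lim (-36*t - 6*e^(24 - 6*t) + 150)/(3*(t - 4)^2), still 0/0.
Apply L'Hôpital: lim (36*e^(24 - 6*t) - 36)/(6*t - 24), still 0/0.
After 3 applications of L'Hôpital's rule the quotient is (-216*e^(24 - 6*t))/(6); substituting t = 4 gives -36.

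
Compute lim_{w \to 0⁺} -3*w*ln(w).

0

This is a 0·(−∞) form. Rewrite as -3·ln(w) / w^(−1) and apply L'Hôpital:
the derivative quotient is -3·(1/w) / (−1·w^(−2)) = (3/1)·w^1 → 0.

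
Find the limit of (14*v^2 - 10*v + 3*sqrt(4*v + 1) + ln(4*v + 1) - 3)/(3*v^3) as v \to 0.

100/9

Substitution gives 0/0; apply L'Hôpital's rule 3 times.
After differentiating numerator and denominator 3 times the quotient is (128/(4*v + 1)^3 + 72/(4*v + 1)^(5/2))/(18); at v = 0 this is 100/9.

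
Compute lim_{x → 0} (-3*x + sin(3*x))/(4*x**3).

-9/8

Direct substitution gives 0/0.
Apply L'Hôpital: lim (3*cos(3*x) - 3)/(12*x^2), still 0/0.
Apply L'Hôpital: lim (-9*sin(3*x))/(24*x), still 0/0.
After 3 applications of L'Hôpital's rule the quotient is (-27*cos(3*x))/(24); substituting x = 0 gives -9/8.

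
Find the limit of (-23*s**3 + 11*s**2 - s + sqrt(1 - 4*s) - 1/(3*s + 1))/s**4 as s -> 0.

-91

Substitution gives 0/0; apply L'Hôpital's rule 4 times.
After differentiating numerator and denominator 4 times the quotient is (-1944/(3*s + 1)^5 - 240/(1 - 4*s)^(7/2))/(24); at s = 0 this is -91.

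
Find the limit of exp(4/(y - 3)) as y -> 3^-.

As y → 3⁻, 4/(y - 3) → −∞, so e^(4/(y - 3)) → 0.

0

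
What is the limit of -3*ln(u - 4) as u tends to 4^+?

As u → 4⁺, u - 4 → 0⁺ and ln(u - 4) → −∞.
Multiplying by -3 gives ∞.

∞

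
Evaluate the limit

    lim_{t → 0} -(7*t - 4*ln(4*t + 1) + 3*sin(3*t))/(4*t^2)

Substitution gives 0/0; apply L'Hôpital's rule 2 times.
After differentiating numerator and denominator 2 times the quotient is (-27*sin(3*t) + 64/(4*t + 1)^2)/(-8); at t = 0 this is -8.

-8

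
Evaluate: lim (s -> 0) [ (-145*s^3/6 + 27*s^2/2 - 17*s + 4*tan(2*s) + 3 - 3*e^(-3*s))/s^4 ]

Substitution gives 0/0 (the numerator vanishes to order 4).
Expand each term to order s^4: the coefficient of s^4 in -3·e^(-3s) is -81/8 and in 4·tan(2s) is 0.
Lower-order terms cancel with the polynomial part, so the numerator is (-81/8)·s^4 + o(s^4), and the limit is (-81/8)/(1) = -81/8.

-81/8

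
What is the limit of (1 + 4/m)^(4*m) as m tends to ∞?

e^(16)

The base → 1 and the exponent → ∞: a 1^∞ form.
Take logarithms: (4m)·ln(1 + 4/m). Since ln(1+u) ~ u for small u, this behaves like (4m)·(4/m) → 16.
So the limit is e^(16).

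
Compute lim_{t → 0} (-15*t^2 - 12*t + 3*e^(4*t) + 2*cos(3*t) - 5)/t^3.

Substitution gives 0/0 (the numerator vanishes to order 3).
Expand each term to order t^3: the coefficient of t^3 in 3·e^(4t) is 32 and in 2·cos(3t) is 0.
Lower-order terms cancel with the polynomial part, so the numerator is (32)·t^3 + o(t^3), and the limit is (32)/(1) = 32.

32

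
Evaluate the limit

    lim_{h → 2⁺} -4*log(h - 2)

As h → 2⁺, h - 2 → 0⁺ and ln(h - 2) → −∞.
Multiplying by -4 gives ∞.

∞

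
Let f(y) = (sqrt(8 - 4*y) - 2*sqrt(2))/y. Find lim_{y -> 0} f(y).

-√(2)/2

A 0/0 form; rationalise with √(8 - 4y) + √8. This collapses the numerator to -4y, leaving -4/(√(8 - 4y) + √8) → -4/(2√8) = -√(2)/2.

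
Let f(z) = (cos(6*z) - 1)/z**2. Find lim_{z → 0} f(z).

Direct substitution gives 0/0.
Apply L'Hôpital: lim (-6*sin(6*z))/(2*z), still 0/0.
After 2 applications of L'Hôpital's rule the quotient is (-36*cos(6*z))/(2); substituting z = 0 gives -18.

-18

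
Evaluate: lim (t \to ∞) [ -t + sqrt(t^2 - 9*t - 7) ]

An ∞ − ∞ form. Rationalising with the conjugate, the difference becomes (-9t - 7) / (√(t^2 - 9*t - 7) + t).
For large t the denominator behaves like 2·t, so the quotient tends to -9/2 = -9/2.

-9/2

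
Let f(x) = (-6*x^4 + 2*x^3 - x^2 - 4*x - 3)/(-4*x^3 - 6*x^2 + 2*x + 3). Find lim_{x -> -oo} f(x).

-∞

The numerator has higher degree (4 > 3); the quotient behaves like (-6/(-4))·x^1 for large |x|.
As x → −∞ this diverges to -∞.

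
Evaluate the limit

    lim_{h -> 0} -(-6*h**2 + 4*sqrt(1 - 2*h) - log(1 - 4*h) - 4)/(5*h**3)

Substitution gives 0/0 (the numerator vanishes to order 3).
Expand each term to order h^3: the coefficient of h^3 in 4·√(1 - 2h) is -2 and in −ln(1 - 4h) is 64/3.
Lower-order terms cancel with the polynomial part, so the numerator is (58/3)·h^3 + o(h^3), and the limit is (58/3)/(-5) = -58/15.

-58/15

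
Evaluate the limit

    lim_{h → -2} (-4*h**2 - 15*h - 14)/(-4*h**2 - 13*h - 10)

Since h = -2 makes numerator and denominator zero, (h + 2) divides both.
Cancelling it gives (-4*h - 7)/(-4*h - 5); now plug in h = -2 to get 1/3.

1/3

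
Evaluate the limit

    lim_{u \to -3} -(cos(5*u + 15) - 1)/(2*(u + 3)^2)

Direct substitution gives 0/0.
Apply L'Hôpital: lim (-5*sin(5*u + 15))/(-4*u - 12), still 0/0.
After 2 applications of L'Hôpital's rule the quotient is (-25*cos(5*u + 15))/(-4); substituting u = -3 gives 25/4.

25/4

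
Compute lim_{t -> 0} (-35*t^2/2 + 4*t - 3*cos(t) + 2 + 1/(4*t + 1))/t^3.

-64

Substitution gives 0/0; apply L'Hôpital's rule 3 times.
After differentiating numerator and denominator 3 times the quotient is (-3*sin(t) - 384/(4*t + 1)^4)/(6); at t = 0 this is -64.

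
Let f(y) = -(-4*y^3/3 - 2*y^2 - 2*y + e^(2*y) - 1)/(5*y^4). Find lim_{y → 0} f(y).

Direct substitution gives 0/0.
Apply L'Hôpital: lim (-4*y^2 - 4*y + 2*e^(2*y) - 2)/(-20*y^3), still 0/0.
Apply L'Hôpital: lim (-8*y + 4*e^(2*y) - 4)/(-60*y^2), still 0/0.
Apply L'Hôpital: lim (8*e^(2*y) - 8)/(-120*y), still 0/0.
After 4 applications of L'Hôpital's rule the quotient is (16*e^(2*y))/(-120); substituting y = 0 gives -2/15.

-2/15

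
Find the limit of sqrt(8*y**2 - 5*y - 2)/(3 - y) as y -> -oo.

For large |y|, √(8*y^2 - 5*y - 2) ≈ √8·|y| and the denominator ≈ -y.
Since y → −∞, |y| = −y, giving −√8/(-1) = 2*√(2).

2*√(2)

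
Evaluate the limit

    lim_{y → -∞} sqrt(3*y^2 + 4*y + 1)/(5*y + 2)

For large |y|, √(3*y^2 + 4*y + 1) ≈ √3·|y| and the denominator ≈ 5y.
Since y → −∞, |y| = −y, giving −√3/(5) = -√(3)/5.

-√(3)/5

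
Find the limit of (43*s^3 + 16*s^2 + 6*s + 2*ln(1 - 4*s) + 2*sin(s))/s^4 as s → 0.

Substitution gives 0/0 (the numerator vanishes to order 4).
Expand each term to order s^4: the coefficient of s^4 in 2·ln(1 - 4s) is -128 and in 2·sin(s) is 0.
Lower-order terms cancel with the polynomial part, so the numerator is (-128)·s^4 + o(s^4), and the limit is (-128)/(1) = -128.

-128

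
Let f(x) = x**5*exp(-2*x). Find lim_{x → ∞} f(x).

0

Write as x^5/e^{2x}, an ∞/∞ form.
Exponential growth dominates any polynomial, so repeated L'Hôpital (or the standard result) gives 0.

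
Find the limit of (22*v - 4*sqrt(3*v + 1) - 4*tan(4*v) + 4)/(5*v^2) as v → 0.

Substitution gives 0/0; apply L'Hôpital's rule 2 times.
After differentiating numerator and denominator 2 times the quotient is (-128*tan(4*v)/cos(4*v)^2 + 9/(3*v + 1)^(3/2))/(10); at v = 0 this is 9/10.

9/10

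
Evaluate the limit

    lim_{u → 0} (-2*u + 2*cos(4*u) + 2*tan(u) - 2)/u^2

Substitution gives 0/0 (the numerator vanishes to order 2).
Expand each term to order u^2: the coefficient of u^2 in 2·cos(4u) is -16 and in 2·tan(u) is 0.
Lower-order terms cancel with the polynomial part, so the numerator is (-16)·u^2 + o(u^2), and the limit is (-16)/(1) = -16.

-16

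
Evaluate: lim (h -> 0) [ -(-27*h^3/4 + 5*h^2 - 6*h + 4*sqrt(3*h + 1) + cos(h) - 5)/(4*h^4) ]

1211/384

Substitution gives 0/0; apply L'Hôpital's rule 4 times.
After differentiating numerator and denominator 4 times the quotient is (cos(h) - 1215/(4*(3*h + 1)^(7/2)))/(-96); at h = 0 this is 1211/384.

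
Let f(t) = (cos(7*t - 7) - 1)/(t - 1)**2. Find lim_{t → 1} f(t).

Direct substitution gives 0/0.
Apply L'Hôpital: lim (-7*sin(7*t - 7))/(2*t - 2), still 0/0.
After 2 applications of L'Hôpital's rule the quotient is (-49*cos(7*t - 7))/(2); substituting t = 1 gives -49/2.

-49/2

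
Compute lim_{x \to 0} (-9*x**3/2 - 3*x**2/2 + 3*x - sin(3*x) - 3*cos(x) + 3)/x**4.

-1/8

Substitution gives 0/0; apply L'Hôpital's rule 4 times.
After differentiating numerator and denominator 4 times the quotient is (-81*sin(3*x) - 3*cos(x))/(24); at x = 0 this is -1/8.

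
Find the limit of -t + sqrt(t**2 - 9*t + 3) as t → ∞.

-9/2

This has the form ∞ − ∞. Multiply and divide by the conjugate √(t^2 - 9*t + 3) + t.
That gives (-9t + 3) / (√(t^2 - 9*t + 3) + t).
Divide numerator and denominator by t: the limit is -9/(2·1) = -9/2.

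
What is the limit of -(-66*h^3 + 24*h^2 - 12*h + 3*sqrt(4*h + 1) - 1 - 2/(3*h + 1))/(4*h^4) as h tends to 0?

Substitution gives 0/0 (the numerator vanishes to order 4).
Expand each term to order h^4: the coefficient of h^4 in 3·√(1 + 4h) is -30 and in -2·1/(1 + 3h) is -162.
Lower-order terms cancel with the polynomial part, so the numerator is (-192)·h^4 + o(h^4), and the limit is (-192)/(-4) = 48.

48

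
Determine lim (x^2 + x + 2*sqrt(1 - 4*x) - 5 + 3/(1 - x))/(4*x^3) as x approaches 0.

-5/4

Substitution gives 0/0 (the numerator vanishes to order 3).
Expand each term to order x^3: the coefficient of x^3 in 3·1/(1 - x) is 3 and in 2·√(1 - 4x) is -8.
Lower-order terms cancel with the polynomial part, so the numerator is (-5)·x^3 + o(x^3), and the limit is (-5)/(4) = -5/4.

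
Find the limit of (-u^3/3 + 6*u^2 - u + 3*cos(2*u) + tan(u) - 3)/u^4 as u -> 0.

2

Substitution gives 0/0 (the numerator vanishes to order 4).
Expand each term to order u^4: the coefficient of u^4 in 3·cos(2u) is 2 and in tan(u) is 0.
Lower-order terms cancel with the polynomial part, so the numerator is (2)·u^4 + o(u^4), and the limit is (2)/(1) = 2.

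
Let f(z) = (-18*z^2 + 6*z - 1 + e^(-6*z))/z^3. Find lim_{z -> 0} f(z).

-36

Direct substitution gives 0/0.
Apply L'Hôpital: lim (-36*z + 6 - 6*e^(-6*z))/(3*z^2), still 0/0.
Apply L'Hôpital: lim (-36 + 36*e^(-6*z))/(6*z), still 0/0.
After 3 applications of L'Hôpital's rule the quotient is (-216*e^(-6*z))/(6); substituting z = 0 gives -36.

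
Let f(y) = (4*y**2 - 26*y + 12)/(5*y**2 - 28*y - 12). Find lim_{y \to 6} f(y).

11/16

Direct substitution gives 0/0, so factor. Both numerator and denominator have (y - 6) as a factor.
After cancelling, the expression reduces to (4*y - 2)/(5*y + 2).
Substituting y = 6 gives 11/16.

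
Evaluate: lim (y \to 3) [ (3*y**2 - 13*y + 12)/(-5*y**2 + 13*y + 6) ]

-5/17

Direct substitution gives 0/0, so factor. Both numerator and denominator have (y - 3) as a factor.
After cancelling, the expression reduces to (3*y - 4)/(-5*y - 2).
Substituting y = 3 gives -5/17.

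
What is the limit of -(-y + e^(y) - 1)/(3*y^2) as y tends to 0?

-1/6

Direct substitution gives 0/0.
Apply L'Hôpital: lim (e^(y) - 1)/(-6*y), still 0/0.
After 2 applications of L'Hôpital's rule the quotient is (e^(y))/(-6); substituting y = 0 gives -1/6.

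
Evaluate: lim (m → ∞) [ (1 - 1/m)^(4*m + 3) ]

Let L be the limit and take ln: ln L = lim (4m + 3)·ln(1 - 1/m) = lim (4m + 3)·(-1/m + O(1/m²)) = -4.
Hence L = e^(-4).

e^(-4)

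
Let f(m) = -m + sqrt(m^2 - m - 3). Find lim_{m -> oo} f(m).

-1/2

An ∞ − ∞ form. Rationalising with the conjugate, the difference becomes (-m - 3) / (√(m^2 - m - 3) + m).
For large m the denominator behaves like 2·m, so the quotient tends to -1/2 = -1/2.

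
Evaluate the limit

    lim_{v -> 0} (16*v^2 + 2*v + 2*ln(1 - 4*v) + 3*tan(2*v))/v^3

-104/3

Substitution gives 0/0; apply L'Hôpital's rule 3 times.
After differentiating numerator and denominator 3 times the quotient is (144*tan(2*v)^2/cos(2*v)^2 + 48/cos(2*v)^2 + 256/(4*v - 1)^3)/(6); at v = 0 this is -104/3.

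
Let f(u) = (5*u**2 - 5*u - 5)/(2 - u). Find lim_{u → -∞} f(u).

∞

The numerator has higher degree (2 > 1); the quotient behaves like (5/(-1))·u^1 for large |u|.
As u → −∞ this diverges to ∞.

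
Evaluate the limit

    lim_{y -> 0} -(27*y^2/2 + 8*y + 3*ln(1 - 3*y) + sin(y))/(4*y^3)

Substitution gives 0/0 (the numerator vanishes to order 3).
Expand each term to order y^3: the coefficient of y^3 in 3·ln(1 - 3y) is -27 and in sin(y) is -1/6.
Lower-order terms cancel with the polynomial part, so the numerator is (-163/6)·y^3 + o(y^3), and the limit is (-163/6)/(-4) = 163/24.

163/24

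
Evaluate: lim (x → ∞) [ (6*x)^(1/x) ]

Base → ∞ and exponent → 0: an ∞^0 form.
Take logs: (1/x)·ln(6·x^1) = (ln 6 + 1·ln x)/x → 0.
So the limit is e^0 = 1.

1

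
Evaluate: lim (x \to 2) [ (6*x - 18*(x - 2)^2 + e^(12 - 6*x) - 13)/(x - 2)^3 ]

-36

Direct substitution gives 0/0.
Apply L'Hôpital: lim (-36*x - 6*e^(12 - 6*x) + 78)/(3*(x - 2)^2), still 0/0.
Apply L'Hôpital: lim (36*e^(12 - 6*x) - 36)/(6*x - 12), still 0/0.
After 3 applications of L'Hôpital's rule the quotient is (-216*e^(12 - 6*x))/(6); substituting x = 2 gives -36.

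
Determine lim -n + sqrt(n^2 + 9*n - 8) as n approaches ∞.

9/2

This has the form ∞ − ∞. Multiply and divide by the conjugate √(n^2 + 9*n - 8) + n.
That gives (9n - 8) / (√(n^2 + 9*n - 8) + n).
Divide numerator and denominator by n: the limit is 9/(2·1) = 9/2.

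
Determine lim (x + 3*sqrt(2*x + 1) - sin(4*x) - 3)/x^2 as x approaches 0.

Substitution gives 0/0 (the numerator vanishes to order 2).
Expand each term to order x^2: the coefficient of x^2 in −sin(4x) is 0 and in 3·√(1 + 2x) is -3/2.
Lower-order terms cancel with the polynomial part, so the numerator is (-3/2)·x^2 + o(x^2), and the limit is (-3/2)/(1) = -3/2.

-3/2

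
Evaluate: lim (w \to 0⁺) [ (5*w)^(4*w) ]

Base → 0⁺ and exponent → 0⁺: a 0^0 form.
Take logs: 4w·ln(5w). This is 0·(−∞); rewriting as ln(5w)/(1/(4w)) and applying L'Hôpital gives 0.
Hence the limit is e^0 = 1.

1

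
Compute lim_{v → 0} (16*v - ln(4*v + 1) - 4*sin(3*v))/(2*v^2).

Substitution gives 0/0; apply L'Hôpital's rule 2 times.
After differentiating numerator and denominator 2 times the quotient is (36*sin(3*v) + 16/(4*v + 1)^2)/(4); at v = 0 this is 4.

4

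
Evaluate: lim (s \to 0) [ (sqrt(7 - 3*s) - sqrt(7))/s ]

-3*√(7)/14

Substitution gives 0/0. Multiply numerator and denominator by the conjugate √(7 - 3s) + √7.
The numerator becomes (7 - 3s) − 7 = -3s, so the expression simplifies to -3/(√(7 - 3s) + √7).
Letting s → 0 gives -3/(2√7) = -3*√(7)/14.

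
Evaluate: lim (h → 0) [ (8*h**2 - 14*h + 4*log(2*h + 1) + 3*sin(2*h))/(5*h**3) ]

Substitution gives 0/0; apply L'Hôpital's rule 3 times.
After differentiating numerator and denominator 3 times the quotient is (-24*cos(2*h) + 64/(2*h + 1)^3)/(30); at h = 0 this is 4/3.

4/3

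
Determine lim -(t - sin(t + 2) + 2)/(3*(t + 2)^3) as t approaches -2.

-1/18

Direct substitution gives 0/0.
Apply L'Hôpital: lim (1 - cos(t + 2))/(-9*(t + 2)^2), still 0/0.
Apply L'Hôpital: lim (sin(t + 2))/(-18*t - 36), still 0/0.
After 3 applications of L'Hôpital's rule the quotient is (cos(t + 2))/(-18); substituting t = -2 gives -1/18.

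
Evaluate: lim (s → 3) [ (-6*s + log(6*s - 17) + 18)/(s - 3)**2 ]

-18

Direct substitution gives 0/0.
Apply L'Hôpital: lim (-6 + 6/(6*s - 17))/(2*s - 6), still 0/0.
After 2 applications of L'Hôpital's rule the quotient is (-36/(6*s - 17)^2)/(2); substituting s = 3 gives -18.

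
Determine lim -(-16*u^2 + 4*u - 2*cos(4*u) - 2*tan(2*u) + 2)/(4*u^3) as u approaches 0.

Substitution gives 0/0 (the numerator vanishes to order 3).
Expand each term to order u^3: the coefficient of u^3 in -2·tan(2u) is -16/3 and in -2·cos(4u) is 0.
Lower-order terms cancel with the polynomial part, so the numerator is (-16/3)·u^3 + o(u^3), and the limit is (-16/3)/(-4) = 4/3.

4/3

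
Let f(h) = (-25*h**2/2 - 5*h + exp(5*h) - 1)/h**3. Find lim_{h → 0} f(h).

Direct substitution gives 0/0.
Apply L'Hôpital: lim (-25*h + 5*e^(5*h) - 5)/(3*h^2), still 0/0.
Apply L'Hôpital: lim (25*e^(5*h) - 25)/(6*h), still 0/0.
After 3 applications of L'Hôpital's rule the quotient is (125*e^(5*h))/(6); substituting h = 0 gives 125/6.

125/6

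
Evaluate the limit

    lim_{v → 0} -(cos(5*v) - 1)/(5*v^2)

5/2

Direct substitution gives 0/0.
Apply L'Hôpital: lim (-5*sin(5*v))/(-10*v), still 0/0.
After 2 applications of L'Hôpital's rule the quotient is (-25*cos(5*v))/(-10); substituting v = 0 gives 5/2.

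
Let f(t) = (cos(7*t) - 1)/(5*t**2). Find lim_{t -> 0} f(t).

Direct substitution gives 0/0.
Apply L'Hôpital: lim (-7*sin(7*t))/(10*t), still 0/0.
After 2 applications of L'Hôpital's rule the quotient is (-49*cos(7*t))/(10); substituting t = 0 gives -49/10.

-49/10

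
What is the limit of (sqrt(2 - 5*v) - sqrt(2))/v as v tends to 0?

-5*√(2)/4

A 0/0 form; rationalise with √(2 - 5v) + √2. This collapses the numerator to -5v, leaving -5/(√(2 - 5v) + √2) → -5/(2√2) = -5*√(2)/4.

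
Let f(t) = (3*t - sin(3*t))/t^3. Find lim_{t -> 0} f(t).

Direct substitution gives 0/0.
Apply L'Hôpital: lim (3 - 3*cos(3*t))/(3*t^2), still 0/0.
Apply L'Hôpital: lim (9*sin(3*t))/(6*t), still 0/0.
After 3 applications of L'Hôpital's rule the quotient is (27*cos(3*t))/(6); substituting t = 0 gives 9/2.

9/2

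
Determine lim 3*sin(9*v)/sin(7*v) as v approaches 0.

Substitution gives 0/0.
Divide numerator and denominator by v: sin(9v)/v → 9 and sin(7v)/v → 7, so the limit is 3·9/7 = 27/7.

27/7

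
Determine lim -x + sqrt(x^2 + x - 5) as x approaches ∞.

An ∞ − ∞ form. Rationalising with the conjugate, the difference becomes (x - 5) / (√(x^2 + x - 5) + x).
For large x the denominator behaves like 2·x, so the quotient tends to 1/2 = 1/2.

1/2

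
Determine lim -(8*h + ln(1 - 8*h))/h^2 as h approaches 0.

Direct substitution gives 0/0.
Apply L'Hôpital: lim (8 - 8/(1 - 8*h))/(-2*h), still 0/0.
After 2 applications of L'Hôpital's rule the quotient is (-64/(1 - 8*h)^2)/(-2); substituting h = 0 gives 32.

32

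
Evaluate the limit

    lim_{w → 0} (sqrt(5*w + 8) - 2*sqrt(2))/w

A 0/0 form; rationalise with √(8 + 5w) + √8. This collapses the numerator to 5w, leaving 5/(√(8 + 5w) + √8) → 5/(2√8) = 5*√(2)/8.

5*√(2)/8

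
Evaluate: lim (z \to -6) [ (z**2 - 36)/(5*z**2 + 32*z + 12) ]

3/7

Direct substitution gives 0/0, so factor. Both numerator and denominator have (z + 6) as a factor.
After cancelling, the expression reduces to (z - 6)/(5*z + 2).
Substituting z = -6 gives 3/7.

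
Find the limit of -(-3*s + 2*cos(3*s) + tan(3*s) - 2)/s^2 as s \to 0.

9

Substitution gives 0/0; apply L'Hôpital's rule 2 times.
After differentiating numerator and denominator 2 times the quotient is (-18*cos(3*s) + 18*tan(3*s)^3 + 18*tan(3*s))/(-2); at s = 0 this is 9.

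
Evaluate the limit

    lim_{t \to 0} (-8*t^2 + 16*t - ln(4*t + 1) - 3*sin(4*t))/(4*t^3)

8/3

Substitution gives 0/0; apply L'Hôpital's rule 3 times.
After differentiating numerator and denominator 3 times the quotient is (192*cos(4*t) - 128/(4*t + 1)^3)/(24); at t = 0 this is 8/3.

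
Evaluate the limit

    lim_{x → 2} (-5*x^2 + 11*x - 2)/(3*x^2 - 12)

Since x = 2 makes numerator and denominator zero, (x - 2) divides both.
Cancelling it gives (1 - 5*x)/(3*x + 6); now plug in x = 2 to get -3/4.

-3/4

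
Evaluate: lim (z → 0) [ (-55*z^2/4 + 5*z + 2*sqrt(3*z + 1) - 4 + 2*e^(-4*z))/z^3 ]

Substitution gives 0/0; apply L'Hôpital's rule 3 times.
After differentiating numerator and denominator 3 times the quotient is (-128*e^(-4*z) + 81/(4*(3*z + 1)^(5/2)))/(6); at z = 0 this is -431/24.

-431/24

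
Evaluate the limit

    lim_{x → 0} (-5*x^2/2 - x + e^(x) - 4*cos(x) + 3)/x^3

1/6

Substitution gives 0/0 (the numerator vanishes to order 3).
Expand each term to order x^3: the coefficient of x^3 in e^(x) is 1/6 and in -4·cos(x) is 0.
Lower-order terms cancel with the polynomial part, so the numerator is (1/6)·x^3 + o(x^3), and the limit is (1/6)/(1) = 1/6.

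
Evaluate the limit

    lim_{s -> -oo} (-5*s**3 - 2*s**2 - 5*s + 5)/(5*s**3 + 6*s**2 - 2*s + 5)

-1

Numerator and denominator both have degree 3.
Dividing every term by s^3, all lower-order terms vanish and the limit is the ratio of leading coefficients, -5/(5) = -1.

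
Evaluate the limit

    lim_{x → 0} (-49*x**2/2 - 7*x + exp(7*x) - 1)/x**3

343/6

Direct substitution gives 0/0.
Apply L'Hôpital: lim (-49*x + 7*e^(7*x) - 7)/(3*x^2), still 0/0.
Apply L'Hôpital: lim (49*e^(7*x) - 49)/(6*x), still 0/0.
After 3 applications of L'Hôpital's rule the quotient is (343*e^(7*x))/(6); substituting x = 0 gives 343/6.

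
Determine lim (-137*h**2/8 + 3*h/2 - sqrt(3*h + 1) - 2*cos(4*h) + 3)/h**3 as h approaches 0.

-27/16

Substitution gives 0/0; apply L'Hôpital's rule 3 times.
After differentiating numerator and denominator 3 times the quotient is (-128*sin(4*h) - 81/(8*(3*h + 1)^(5/2)))/(6); at h = 0 this is -27/16.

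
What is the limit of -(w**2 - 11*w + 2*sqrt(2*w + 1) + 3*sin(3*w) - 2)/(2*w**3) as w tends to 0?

25/4

Substitution gives 0/0 (the numerator vanishes to order 3).
Expand each term to order w^3: the coefficient of w^3 in 2·√(1 + 2w) is 1 and in 3·sin(3w) is -27/2.
Lower-order terms cancel with the polynomial part, so the numerator is (-25/2)·w^3 + o(w^3), and the limit is (-25/2)/(-2) = 25/4.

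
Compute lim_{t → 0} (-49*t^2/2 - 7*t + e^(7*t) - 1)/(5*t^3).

343/30

Direct substitution gives 0/0.
Apply L'Hôpital: lim (-49*t + 7*e^(7*t) - 7)/(15*t^2), still 0/0.
Apply L'Hôpital: lim (49*e^(7*t) - 49)/(30*t), still 0/0.
After 3 applications of L'Hôpital's rule the quotient is (343*e^(7*t))/(30); substituting t = 0 gives 343/30.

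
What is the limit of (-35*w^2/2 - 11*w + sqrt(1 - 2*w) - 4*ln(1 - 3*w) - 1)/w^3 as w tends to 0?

71/2

Substitution gives 0/0; apply L'Hôpital's rule 3 times.
After differentiating numerator and denominator 3 times the quotient is (-216/(3*w - 1)^3 - 3/(1 - 2*w)^(5/2))/(6); at w = 0 this is 71/2.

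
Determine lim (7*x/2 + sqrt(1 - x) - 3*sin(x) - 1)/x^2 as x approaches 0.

-1/8

Substitution gives 0/0 (the numerator vanishes to order 2).
Expand each term to order x^2: the coefficient of x^2 in -3·sin(x) is 0 and in √(1 - x) is -1/8.
Lower-order terms cancel with the polynomial part, so the numerator is (-1/8)·x^2 + o(x^2), and the limit is (-1/8)/(1) = -1/8.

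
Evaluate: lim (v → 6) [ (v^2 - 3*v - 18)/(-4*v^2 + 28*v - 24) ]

Since v = 6 makes numerator and denominator zero, (v - 6) divides both.
Cancelling it gives (v + 3)/(4 - 4*v); now plug in v = 6 to get -9/20.

-9/20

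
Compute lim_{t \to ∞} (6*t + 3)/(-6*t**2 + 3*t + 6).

The denominator has degree 2 and the numerator degree 1. Dividing numerator and denominator by t^2 sends every term to 0 except the leading denominator term, so the limit is 0.

0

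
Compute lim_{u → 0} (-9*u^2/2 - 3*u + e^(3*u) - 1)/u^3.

9/2

Direct substitution gives 0/0.
Apply L'Hôpital: lim (-9*u + 3*e^(3*u) - 3)/(3*u^2), still 0/0.
Apply L'Hôpital: lim (9*e^(3*u) - 9)/(6*u), still 0/0.
After 3 applications of L'Hôpital's rule the quotient is (27*e^(3*u))/(6); substituting u = 0 gives 9/2.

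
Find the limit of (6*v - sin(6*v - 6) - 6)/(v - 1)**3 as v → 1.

Direct substitution gives 0/0.
Apply L'Hôpital: lim (6 - 6*cos(6*v - 6))/(3*(v - 1)^2), still 0/0.
Apply L'Hôpital: lim (36*sin(6*v - 6))/(6*v - 6), still 0/0.
After 3 applications of L'Hôpital's rule the quotient is (216*cos(6*v - 6))/(6); substituting v = 1 gives 36.

36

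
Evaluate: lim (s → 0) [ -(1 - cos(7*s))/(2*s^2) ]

Substitution gives 0/0.
Use (1 − cos u)/u² → 1/2 with u = 7s: the limit is 7²/(2·(-2)) = -49/4.

-49/4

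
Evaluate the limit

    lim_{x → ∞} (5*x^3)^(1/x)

1

Base → ∞ and exponent → 0: an ∞^0 form.
Take logs: (1/x)·ln(5·x^3) = (ln 5 + 3·ln x)/x → 0.
So the limit is e^0 = 1.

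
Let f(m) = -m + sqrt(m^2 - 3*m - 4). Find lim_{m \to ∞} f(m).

-3/2

An ∞ − ∞ form. Rationalising with the conjugate, the difference becomes (-3m - 4) / (√(m^2 - 3*m - 4) + m).
For large m the denominator behaves like 2·m, so the quotient tends to -3/2 = -3/2.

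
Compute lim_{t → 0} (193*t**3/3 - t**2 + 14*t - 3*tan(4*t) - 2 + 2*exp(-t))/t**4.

Substitution gives 0/0 (the numerator vanishes to order 4).
Expand each term to order t^4: the coefficient of t^4 in -3·tan(4t) is 0 and in 2·e^(-t) is 1/12.
Lower-order terms cancel with the polynomial part, so the numerator is (1/12)·t^4 + o(t^4), and the limit is (1/12)/(1) = 1/12.

1/12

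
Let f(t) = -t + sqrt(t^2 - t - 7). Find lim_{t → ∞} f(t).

-1/2

An ∞ − ∞ form. Rationalising with the conjugate, the difference becomes (-t - 7) / (√(t^2 - t - 7) + t).
For large t the denominator behaves like 2·t, so the quotient tends to -1/2 = -1/2.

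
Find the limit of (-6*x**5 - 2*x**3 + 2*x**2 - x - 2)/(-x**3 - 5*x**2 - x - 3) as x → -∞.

The numerator has higher degree (5 > 3); the quotient behaves like (-6/(-1))·x^2 for large |x|.
As x → −∞ this diverges to ∞.

∞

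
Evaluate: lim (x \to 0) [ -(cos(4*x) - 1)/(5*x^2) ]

Direct substitution gives 0/0.
Apply L'Hôpital: lim (-4*sin(4*x))/(-10*x), still 0/0.
After 2 applications of L'Hôpital's rule the quotient is (-16*cos(4*x))/(-10); substituting x = 0 gives 8/5.

8/5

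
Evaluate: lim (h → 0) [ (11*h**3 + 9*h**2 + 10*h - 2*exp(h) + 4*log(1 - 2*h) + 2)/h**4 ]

Substitution gives 0/0; apply L'Hôpital's rule 4 times.
After differentiating numerator and denominator 4 times the quotient is (-2*e^(h) - 384/(2*h - 1)^4)/(24); at h = 0 this is -193/12.

-193/12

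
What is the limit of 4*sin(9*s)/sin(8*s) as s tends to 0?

9/2

Substitution gives 0/0.
Divide numerator and denominator by s: sin(9s)/s → 9 and sin(8s)/s → 8, so the limit is 4·9/8 = 9/2.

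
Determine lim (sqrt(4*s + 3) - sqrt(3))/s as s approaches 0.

Substitution gives 0/0. Multiply numerator and denominator by the conjugate √(3 + 4s) + √3.
The numerator becomes (3 + 4s) − 3 = 4s, so the expression simplifies to 4/(√(3 + 4s) + √3).
Letting s → 0 gives 4/(2√3) = 2*√(3)/3.

2*√(3)/3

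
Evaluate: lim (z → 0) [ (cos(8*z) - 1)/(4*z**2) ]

-8

Direct substitution gives 0/0.
Apply L'Hôpital: lim (-8*sin(8*z))/(8*z), still 0/0.
After 2 applications of L'Hôpital's rule the quotient is (-64*cos(8*z))/(8); substituting z = 0 gives -8.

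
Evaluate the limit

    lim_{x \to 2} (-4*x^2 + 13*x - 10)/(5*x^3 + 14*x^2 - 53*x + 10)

-1/21

Direct substitution gives 0/0, so factor. Both numerator and denominator have (x - 2) as a factor.
After cancelling, the expression reduces to (5 - 4*x)/(5*x^2 + 24*x - 5).
Substituting x = 2 gives -1/21.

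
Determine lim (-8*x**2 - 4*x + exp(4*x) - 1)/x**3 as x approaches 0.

32/3

Direct substitution gives 0/0.
Apply L'Hôpital: lim (-16*x + 4*e^(4*x) - 4)/(3*x^2), still 0/0.
Apply L'Hôpital: lim (16*e^(4*x) - 16)/(6*x), still 0/0.
After 3 applications of L'Hôpital's rule the quotient is (64*e^(4*x))/(6); substituting x = 0 gives 32/3.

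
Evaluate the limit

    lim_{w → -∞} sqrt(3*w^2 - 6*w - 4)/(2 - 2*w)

For large |w|, √(3*w^2 - 6*w - 4) ≈ √3·|w| and the denominator ≈ -2w.
Since w → −∞, |w| = −w, giving −√3/(-2) = √(3)/2.

√(3)/2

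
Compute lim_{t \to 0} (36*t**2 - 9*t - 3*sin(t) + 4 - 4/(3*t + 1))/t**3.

Substitution gives 0/0; apply L'Hôpital's rule 3 times.
After differentiating numerator and denominator 3 times the quotient is (3*cos(t) + 648/(3*t + 1)^4)/(6); at t = 0 this is 217/2.

217/2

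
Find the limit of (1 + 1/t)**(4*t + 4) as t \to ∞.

Let L be the limit and take ln: ln L = lim (4t + 4)·ln(1 + 1/t) = lim (4t + 4)·(1/t + O(1/t²)) = 4.
Hence L = e^(4).

e^(4)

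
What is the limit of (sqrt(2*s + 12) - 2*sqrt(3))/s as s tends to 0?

A 0/0 form; rationalise with √(12 + 2s) + √12. This collapses the numerator to 2s, leaving 2/(√(12 + 2s) + √12) → 2/(2√12) = √(3)/6.

√(3)/6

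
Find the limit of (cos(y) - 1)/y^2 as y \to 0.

-1/2

Direct substitution gives 0/0.
Apply L'Hôpital: lim (-sin(y))/(2*y), still 0/0.
After 2 applications of L'Hôpital's rule the quotient is (-cos(y))/(2); substituting y = 0 gives -1/2.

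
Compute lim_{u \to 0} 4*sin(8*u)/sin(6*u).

16/3

Substitution gives 0/0.
Divide numerator and denominator by u: sin(8u)/u → 8 and sin(6u)/u → 6, so the limit is 4·8/6 = 16/3.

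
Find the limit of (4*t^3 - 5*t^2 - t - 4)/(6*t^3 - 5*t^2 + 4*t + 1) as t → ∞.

2/3

Numerator and denominator both have degree 3.
Dividing every term by t^3, all lower-order terms vanish and the limit is the ratio of leading coefficients, 4/(6) = 2/3.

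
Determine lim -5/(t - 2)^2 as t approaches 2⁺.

As t → 2⁺, (t - 2) → 0⁺, so (t - 2)^2 → 0⁺ and -5/(t - 2)^2 → -∞.

-∞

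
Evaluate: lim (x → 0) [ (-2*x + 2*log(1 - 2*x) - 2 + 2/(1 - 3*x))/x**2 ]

Substitution gives 0/0 (the numerator vanishes to order 2).
Expand each term to order x^2: the coefficient of x^2 in 2·1/(1 - 3x) is 18 and in 2·ln(1 - 2x) is -4.
Lower-order terms cancel with the polynomial part, so the numerator is (14)·x^2 + o(x^2), and the limit is (14)/(1) = 14.

14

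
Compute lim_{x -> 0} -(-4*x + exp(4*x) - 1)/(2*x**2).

-4

Direct substitution gives 0/0.
Apply L'Hôpital: lim (4*e^(4*x) - 4)/(-4*x), still 0/0.
After 2 applications of L'Hôpital's rule the quotient is (16*e^(4*x))/(-4); substituting x = 0 gives -4.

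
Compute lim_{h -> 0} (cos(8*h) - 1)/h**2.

-32

Direct substitution gives 0/0.
Apply L'Hôpital: lim (-8*sin(8*h))/(2*h), still 0/0.
After 2 applications of L'Hôpital's rule the quotient is (-64*cos(8*h))/(2); substituting h = 0 gives -32.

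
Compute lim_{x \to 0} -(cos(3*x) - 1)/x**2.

9/2

Direct substitution gives 0/0.
Apply L'Hôpital: lim (-3*sin(3*x))/(-2*x), still 0/0.
After 2 applications of L'Hôpital's rule the quotient is (-9*cos(3*x))/(-2); substituting x = 0 gives 9/2.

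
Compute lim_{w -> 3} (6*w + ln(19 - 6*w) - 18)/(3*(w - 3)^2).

Direct substitution gives 0/0.
Apply L'Hôpital: lim (6 - 6/(19 - 6*w))/(6*w - 18), still 0/0.
After 2 applications of L'Hôpital's rule the quotient is (-36/(19 - 6*w)^2)/(6); substituting w = 3 gives -6.

-6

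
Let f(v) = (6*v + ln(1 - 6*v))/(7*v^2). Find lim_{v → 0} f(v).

Direct substitution gives 0/0.
Apply L'Hôpital: lim (6 - 6/(1 - 6*v))/(14*v), still 0/0.
After 2 applications of L'Hôpital's rule the quotient is (-36/(1 - 6*v)^2)/(14); substituting v = 0 gives -18/7.

-18/7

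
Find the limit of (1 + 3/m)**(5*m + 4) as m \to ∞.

Let L be the limit and take ln: ln L = lim (5m + 4)·ln(1 + 3/m) = lim (5m + 4)·(3/m + O(1/m²)) = 15.
Hence L = e^(15).

e^(15)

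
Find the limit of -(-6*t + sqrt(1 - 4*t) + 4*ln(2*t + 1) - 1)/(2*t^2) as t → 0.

5

Substitution gives 0/0 (the numerator vanishes to order 2).
Expand each term to order t^2: the coefficient of t^2 in √(1 - 4t) is -2 and in 4·ln(1 + 2t) is -8.
Lower-order terms cancel with the polynomial part, so the numerator is (-10)·t^2 + o(t^2), and the limit is (-10)/(-2) = 5.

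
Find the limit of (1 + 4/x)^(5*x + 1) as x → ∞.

Let L be the limit and take ln: ln L = lim (5x + 1)·ln(1 + 4/x) = lim (5x + 1)·(4/x + O(1/x²)) = 20.
Hence L = e^(20).

e^(20)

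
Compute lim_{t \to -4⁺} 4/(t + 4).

As t → -4⁺, (t + 4) → 0⁺, so (t + 4)^1 → 0⁺ and 4/(t + 4)^1 → ∞.

∞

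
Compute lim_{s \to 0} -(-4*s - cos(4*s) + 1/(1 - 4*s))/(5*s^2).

-24/5

Substitution gives 0/0; apply L'Hôpital's rule 2 times.
After differentiating numerator and denominator 2 times the quotient is (16*cos(4*s) - 32/(4*s - 1)^3)/(-10); at s = 0 this is -24/5.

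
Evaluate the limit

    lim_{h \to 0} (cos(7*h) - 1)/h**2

Direct substitution gives 0/0.
Apply L'Hôpital: lim (-7*sin(7*h))/(2*h), still 0/0.
After 2 applications of L'Hôpital's rule the quotient is (-49*cos(7*h))/(2); substituting h = 0 gives -49/2.

-49/2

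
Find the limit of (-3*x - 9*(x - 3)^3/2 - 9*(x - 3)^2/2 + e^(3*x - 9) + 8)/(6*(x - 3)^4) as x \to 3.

Direct substitution gives 0/0.
Apply L'Hôpital: lim (-9*x - 27*(x - 3)^2/2 + 3*e^(3*x - 9) + 24)/(24*(x - 3)^3), still 0/0.
Apply L'Hôpital: lim (-27*x + 9*e^(3*x - 9) + 72)/(72*(x - 3)^2), still 0/0.
Apply L'Hôpital: lim (27*e^(3*x - 9) - 27)/(144*x - 432), still 0/0.
After 4 applications of L'Hôpital's rule the quotient is (81*e^(3*x - 9))/(144); substituting x = 3 gives 9/16.

9/16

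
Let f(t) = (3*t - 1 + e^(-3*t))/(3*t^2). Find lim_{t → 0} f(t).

Direct substitution gives 0/0.
Apply L'Hôpital: lim (3 - 3*e^(-3*t))/(6*t), still 0/0.
After 2 applications of L'Hôpital's rule the quotient is (9*e^(-3*t))/(6); substituting t = 0 gives 3/2.

3/2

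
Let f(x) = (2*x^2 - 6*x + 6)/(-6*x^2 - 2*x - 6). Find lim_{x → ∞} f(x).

Numerator and denominator both have degree 2.
Dividing every term by x^2, all lower-order terms vanish and the limit is the ratio of leading coefficients, 2/(-6) = -1/3.

-1/3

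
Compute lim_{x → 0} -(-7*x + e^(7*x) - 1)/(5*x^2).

-49/10

Direct substitution gives 0/0.
Apply L'Hôpital: lim (7*e^(7*x) - 7)/(-10*x), still 0/0.
After 2 applications of L'Hôpital's rule the quotient is (49*e^(7*x))/(-10); substituting x = 0 gives -49/10.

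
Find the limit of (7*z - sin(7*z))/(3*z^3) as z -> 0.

343/18

Direct substitution gives 0/0.
Apply L'Hôpital: lim (7 - 7*cos(7*z))/(9*z^2), still 0/0.
Apply L'Hôpital: lim (49*sin(7*z))/(18*z), still 0/0.
After 3 applications of L'Hôpital's rule the quotient is (343*cos(7*z))/(18); substituting z = 0 gives 343/18.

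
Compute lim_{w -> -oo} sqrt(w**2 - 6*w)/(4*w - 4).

-1/4

For large |w|, √(w^2 - 6*w) ≈ √1·|w| and the denominator ≈ 4w.
Since w → −∞, |w| = −w, giving −√1/(4) = -1/4.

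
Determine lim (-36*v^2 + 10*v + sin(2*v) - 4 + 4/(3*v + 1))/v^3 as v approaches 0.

Substitution gives 0/0; apply L'Hôpital's rule 3 times.
After differentiating numerator and denominator 3 times the quotient is (-8*cos(2*v) - 648/(3*v + 1)^4)/(6); at v = 0 this is -328/3.

-328/3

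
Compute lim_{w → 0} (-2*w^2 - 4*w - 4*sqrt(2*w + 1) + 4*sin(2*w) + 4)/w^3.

-22/3

Substitution gives 0/0; apply L'Hôpital's rule 3 times.
After differentiating numerator and denominator 3 times the quotient is (-32*cos(2*w) - 12/(2*w + 1)^(5/2))/(6); at w = 0 this is -22/3.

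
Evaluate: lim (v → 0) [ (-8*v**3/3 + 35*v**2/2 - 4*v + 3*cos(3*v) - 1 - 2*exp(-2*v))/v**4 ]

211/24

Substitution gives 0/0 (the numerator vanishes to order 4).
Expand each term to order v^4: the coefficient of v^4 in -2·e^(-2v) is -4/3 and in 3·cos(3v) is 81/8.
Lower-order terms cancel with the polynomial part, so the numerator is (211/24)·v^4 + o(v^4), and the limit is (211/24)/(1) = 211/24.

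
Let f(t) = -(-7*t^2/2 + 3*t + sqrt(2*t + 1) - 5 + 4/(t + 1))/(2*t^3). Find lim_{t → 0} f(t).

Substitution gives 0/0; apply L'Hôpital's rule 3 times.
After differentiating numerator and denominator 3 times the quotient is (3/(2*t + 1)^(5/2) - 24/(t + 1)^4)/(-12); at t = 0 this is 7/4.

7/4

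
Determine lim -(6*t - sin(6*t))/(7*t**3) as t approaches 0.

Direct substitution gives 0/0.
Apply L'Hôpital: lim (6 - 6*cos(6*t))/(-21*t^2), still 0/0.
Apply L'Hôpital: lim (36*sin(6*t))/(-42*t), still 0/0.
After 3 applications of L'Hôpital's rule the quotient is (216*cos(6*t))/(-42); substituting t = 0 gives -36/7.

-36/7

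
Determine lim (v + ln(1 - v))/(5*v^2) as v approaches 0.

-1/10

Direct substitution gives 0/0.
Apply L'Hôpital: lim (1 - 1/(1 - v))/(10*v), still 0/0.
After 2 applications of L'Hôpital's rule the quotient is (-1/(1 - v)^2)/(10); substituting v = 0 gives -1/10.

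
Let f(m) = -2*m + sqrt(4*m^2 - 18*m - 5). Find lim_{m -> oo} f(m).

An ∞ − ∞ form. Rationalising with the conjugate, the difference becomes (-18m - 5) / (√(4*m^2 - 18*m - 5) + 2m).
For large m the denominator behaves like 2·2m, so the quotient tends to -18/4 = -9/2.

-9/2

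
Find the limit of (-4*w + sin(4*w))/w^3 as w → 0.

Direct substitution gives 0/0.
Apply L'Hôpital: lim (4*cos(4*w) - 4)/(3*w^2), still 0/0.
Apply L'Hôpital: lim (-16*sin(4*w))/(6*w), still 0/0.
After 3 applications of L'Hôpital's rule the quotient is (-64*cos(4*w))/(6); substituting w = 0 gives -32/3.

-32/3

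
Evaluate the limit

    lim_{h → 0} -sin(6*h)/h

-6

Substitution gives 0/0.
Write it as (6/(-1))·sin(6h)/(6h); since sin(u)/u → 1, the limit is -6.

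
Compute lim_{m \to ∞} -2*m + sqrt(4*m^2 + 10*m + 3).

This has the form ∞ − ∞. Multiply and divide by the conjugate √(4*m^2 + 10*m + 3) + 2m.
That gives (10m + 3) / (√(4*m^2 + 10*m + 3) + 2m).
Divide numerator and denominator by m: the limit is 10/(2·2) = 5/2.

5/2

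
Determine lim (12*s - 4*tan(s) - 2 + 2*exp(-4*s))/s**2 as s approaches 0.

16

Substitution gives 0/0; apply L'Hôpital's rule 2 times.
After differentiating numerator and denominator 2 times the quotient is (-8*tan(s)/cos(s)^2 + 32*e^(-4*s))/(2); at s = 0 this is 16.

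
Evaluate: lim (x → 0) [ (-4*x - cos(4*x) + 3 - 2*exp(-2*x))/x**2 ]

Substitution gives 0/0; apply L'Hôpital's rule 2 times.
After differentiating numerator and denominator 2 times the quotient is (16*cos(4*x) - 8*e^(-2*x))/(2); at x = 0 this is 4.

4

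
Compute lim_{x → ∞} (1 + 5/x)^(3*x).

Write it as [(1 + 5/x)^x]^(3) · (1 + 5/x)^(0). The bracketed term tends to e^(5) and the second factor to 1, so the limit is e^(15).

e^(15)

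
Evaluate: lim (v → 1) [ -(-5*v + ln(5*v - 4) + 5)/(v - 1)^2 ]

Direct substitution gives 0/0.
Apply L'Hôpital: lim (-5 + 5/(5*v - 4))/(2 - 2*v), still 0/0.
After 2 applications of L'Hôpital's rule the quotient is (-25/(5*v - 4)^2)/(-2); substituting v = 1 gives 25/2.

25/2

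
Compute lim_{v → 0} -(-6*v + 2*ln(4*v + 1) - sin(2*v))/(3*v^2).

Substitution gives 0/0; apply L'Hôpital's rule 2 times.
After differentiating numerator and denominator 2 times the quotient is (4*sin(2*v) - 32/(4*v + 1)^2)/(-6); at v = 0 this is 16/3.

16/3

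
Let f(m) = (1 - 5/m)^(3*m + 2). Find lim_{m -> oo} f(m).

e^(-15)

Write it as [(1 - 5/m)^m]^(3) · (1 - 5/m)^(2). The bracketed term tends to e^(-5) and the second factor to 1, so the limit is e^(-15).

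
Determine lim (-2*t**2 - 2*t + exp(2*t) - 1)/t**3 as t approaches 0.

Direct substitution gives 0/0.
Apply L'Hôpital: lim (-4*t + 2*e^(2*t) - 2)/(3*t^2), still 0/0.
Apply L'Hôpital: lim (4*e^(2*t) - 4)/(6*t), still 0/0.
After 3 applications of L'Hôpital's rule the quotient is (8*e^(2*t))/(6); substituting t = 0 gives 4/3.

4/3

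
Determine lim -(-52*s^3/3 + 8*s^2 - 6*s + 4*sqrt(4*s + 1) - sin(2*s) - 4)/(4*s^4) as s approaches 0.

10

Substitution gives 0/0 (the numerator vanishes to order 4).
Expand each term to order s^4: the coefficient of s^4 in 4·√(1 + 4s) is -40 and in −sin(2s) is 0.
Lower-order terms cancel with the polynomial part, so the numerator is (-40)·s^4 + o(s^4), and the limit is (-40)/(-4) = 10.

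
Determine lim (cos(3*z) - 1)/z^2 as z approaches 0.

-9/2

Direct substitution gives 0/0.
Apply L'Hôpital: lim (-3*sin(3*z))/(2*z), still 0/0.
After 2 applications of L'Hôpital's rule the quotient is (-9*cos(3*z))/(2); substituting z = 0 gives -9/2.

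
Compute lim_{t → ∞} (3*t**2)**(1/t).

1

Base → ∞ and exponent → 0: an ∞^0 form.
Take logs: (1/t)·ln(3·t^2) = (ln 3 + 2·ln t)/t → 0.
So the limit is e^0 = 1.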